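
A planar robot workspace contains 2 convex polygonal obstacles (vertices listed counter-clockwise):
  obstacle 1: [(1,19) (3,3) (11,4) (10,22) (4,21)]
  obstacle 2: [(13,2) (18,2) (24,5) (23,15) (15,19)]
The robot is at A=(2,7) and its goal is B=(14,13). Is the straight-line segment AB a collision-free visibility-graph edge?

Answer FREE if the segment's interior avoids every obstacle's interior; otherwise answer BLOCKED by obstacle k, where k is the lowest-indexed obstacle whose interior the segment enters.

BLOCKED by obstacle 1

Obstacle 1 [(1,19) (3,3) (11,4) (10,22) (4,21)]:
  edge (1,19)–(3,3): crosses AB
  edge (3,3)–(11,4): clear
  edge (11,4)–(10,22): crosses AB
  edge (10,22)–(4,21): clear
  edge (4,21)–(1,19): clear
  → BLOCKED
Obstacle 2 [(13,2) (18,2) (24,5) (23,15) (15,19)]:
  edge (13,2)–(18,2): clear
  edge (18,2)–(24,5): clear
  edge (24,5)–(23,15): clear
  edge (23,15)–(15,19): clear
  edge (15,19)–(13,2): clear
  midpoint (8,10) outside
  → clear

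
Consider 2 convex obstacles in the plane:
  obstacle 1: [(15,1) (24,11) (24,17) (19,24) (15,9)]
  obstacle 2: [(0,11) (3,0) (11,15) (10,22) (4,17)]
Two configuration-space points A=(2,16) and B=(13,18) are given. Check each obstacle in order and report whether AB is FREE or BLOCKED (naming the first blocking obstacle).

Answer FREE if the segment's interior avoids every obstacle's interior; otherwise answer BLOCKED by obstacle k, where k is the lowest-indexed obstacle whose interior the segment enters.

Obstacle 1 [(15,1) (24,11) (24,17) (19,24) (15,9)]:
  edge (15,1)–(24,11): clear
  edge (24,11)–(24,17): clear
  edge (24,17)–(19,24): clear
  edge (19,24)–(15,9): clear
  edge (15,9)–(15,1): clear
  midpoint (15/2,17) outside
  → clear
Obstacle 2 [(0,11) (3,0) (11,15) (10,22) (4,17)]:
  edge (0,11)–(3,0): clear
  edge (3,0)–(11,15): clear
  edge (11,15)–(10,22): crosses AB
  edge (10,22)–(4,17): clear
  edge (4,17)–(0,11): crosses AB
  → BLOCKED

BLOCKED by obstacle 2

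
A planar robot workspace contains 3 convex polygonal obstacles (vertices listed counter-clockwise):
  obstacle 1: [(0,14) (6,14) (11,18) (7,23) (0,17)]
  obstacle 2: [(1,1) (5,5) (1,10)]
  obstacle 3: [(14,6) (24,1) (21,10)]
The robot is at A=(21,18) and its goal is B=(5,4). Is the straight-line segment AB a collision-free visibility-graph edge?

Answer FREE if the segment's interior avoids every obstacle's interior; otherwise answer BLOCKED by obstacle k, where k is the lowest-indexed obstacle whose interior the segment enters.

FREE

Obstacle 1 [(0,14) (6,14) (11,18) (7,23) (0,17)]:
  edge (0,14)–(6,14): clear
  edge (6,14)–(11,18): clear
  edge (11,18)–(7,23): clear
  edge (7,23)–(0,17): clear
  edge (0,17)–(0,14): clear
  midpoint (13,11) outside
  → clear
Obstacle 2 [(1,1) (5,5) (1,10)]:
  edge (1,1)–(5,5): clear
  edge (5,5)–(1,10): clear
  edge (1,10)–(1,1): clear
  midpoint (13,11) outside
  → clear
Obstacle 3 [(14,6) (24,1) (21,10)]:
  edge (14,6)–(24,1): clear
  edge (24,1)–(21,10): clear
  edge (21,10)–(14,6): clear
  midpoint (13,11) outside
  → clear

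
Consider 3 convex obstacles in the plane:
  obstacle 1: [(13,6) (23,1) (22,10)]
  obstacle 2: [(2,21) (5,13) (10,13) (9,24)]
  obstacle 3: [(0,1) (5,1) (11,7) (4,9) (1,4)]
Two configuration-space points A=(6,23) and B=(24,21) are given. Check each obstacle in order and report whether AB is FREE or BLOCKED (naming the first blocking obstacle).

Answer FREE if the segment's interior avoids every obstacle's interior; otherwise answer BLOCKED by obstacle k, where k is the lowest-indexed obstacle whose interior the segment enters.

Obstacle 1 [(13,6) (23,1) (22,10)]:
  edge (13,6)–(23,1): clear
  edge (23,1)–(22,10): clear
  edge (22,10)–(13,6): clear
  midpoint (15,22) outside
  → clear
Obstacle 2 [(2,21) (5,13) (10,13) (9,24)]:
  edge (2,21)–(5,13): clear
  edge (5,13)–(10,13): clear
  edge (10,13)–(9,24): crosses AB
  edge (9,24)–(2,21): crosses AB
  → BLOCKED
Obstacle 3 [(0,1) (5,1) (11,7) (4,9) (1,4)]:
  edge (0,1)–(5,1): clear
  edge (5,1)–(11,7): clear
  edge (11,7)–(4,9): clear
  edge (4,9)–(1,4): clear
  edge (1,4)–(0,1): clear
  midpoint (15,22) outside
  → clear

BLOCKED by obstacle 2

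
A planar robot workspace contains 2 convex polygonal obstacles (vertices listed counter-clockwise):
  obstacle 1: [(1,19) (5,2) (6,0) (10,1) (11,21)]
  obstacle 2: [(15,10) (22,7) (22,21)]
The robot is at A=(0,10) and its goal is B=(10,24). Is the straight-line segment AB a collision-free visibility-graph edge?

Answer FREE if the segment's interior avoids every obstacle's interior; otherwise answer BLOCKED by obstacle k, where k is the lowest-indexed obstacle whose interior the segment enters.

BLOCKED by obstacle 1

Obstacle 1 [(1,19) (5,2) (6,0) (10,1) (11,21)]:
  edge (1,19)–(5,2): crosses AB
  edge (5,2)–(6,0): clear
  edge (6,0)–(10,1): clear
  edge (10,1)–(11,21): clear
  edge (11,21)–(1,19): crosses AB
  → BLOCKED
Obstacle 2 [(15,10) (22,7) (22,21)]:
  edge (15,10)–(22,7): clear
  edge (22,7)–(22,21): clear
  edge (22,21)–(15,10): clear
  midpoint (5,17) outside
  → clear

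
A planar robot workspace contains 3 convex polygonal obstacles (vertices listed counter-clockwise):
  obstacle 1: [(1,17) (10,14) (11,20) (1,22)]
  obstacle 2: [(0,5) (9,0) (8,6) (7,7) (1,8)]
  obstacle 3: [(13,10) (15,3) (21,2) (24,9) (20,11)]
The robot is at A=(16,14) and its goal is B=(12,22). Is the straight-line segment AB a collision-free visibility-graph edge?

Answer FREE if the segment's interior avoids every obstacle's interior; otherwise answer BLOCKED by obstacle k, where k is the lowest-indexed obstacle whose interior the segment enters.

Obstacle 1 [(1,17) (10,14) (11,20) (1,22)]:
  edge (1,17)–(10,14): clear
  edge (10,14)–(11,20): clear
  edge (11,20)–(1,22): clear
  edge (1,22)–(1,17): clear
  midpoint (14,18) outside
  → clear
Obstacle 2 [(0,5) (9,0) (8,6) (7,7) (1,8)]:
  edge (0,5)–(9,0): clear
  edge (9,0)–(8,6): clear
  edge (8,6)–(7,7): clear
  edge (7,7)–(1,8): clear
  edge (1,8)–(0,5): clear
  midpoint (14,18) outside
  → clear
Obstacle 3 [(13,10) (15,3) (21,2) (24,9) (20,11)]:
  edge (13,10)–(15,3): clear
  edge (15,3)–(21,2): clear
  edge (21,2)–(24,9): clear
  edge (24,9)–(20,11): clear
  edge (20,11)–(13,10): clear
  midpoint (14,18) outside
  → clear

FREE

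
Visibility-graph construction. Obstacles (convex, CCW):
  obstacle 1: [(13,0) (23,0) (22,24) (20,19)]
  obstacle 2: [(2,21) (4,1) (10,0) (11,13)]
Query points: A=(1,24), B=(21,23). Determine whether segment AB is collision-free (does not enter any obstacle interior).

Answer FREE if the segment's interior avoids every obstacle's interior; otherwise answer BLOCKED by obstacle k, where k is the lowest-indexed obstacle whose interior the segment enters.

Obstacle 1 [(13,0) (23,0) (22,24) (20,19)]:
  edge (13,0)–(23,0): clear
  edge (23,0)–(22,24): clear
  edge (22,24)–(20,19): clear
  edge (20,19)–(13,0): clear
  midpoint (11,47/2) outside
  → clear
Obstacle 2 [(2,21) (4,1) (10,0) (11,13)]:
  edge (2,21)–(4,1): clear
  edge (4,1)–(10,0): clear
  edge (10,0)–(11,13): clear
  edge (11,13)–(2,21): clear
  midpoint (11,47/2) outside
  → clear

FREE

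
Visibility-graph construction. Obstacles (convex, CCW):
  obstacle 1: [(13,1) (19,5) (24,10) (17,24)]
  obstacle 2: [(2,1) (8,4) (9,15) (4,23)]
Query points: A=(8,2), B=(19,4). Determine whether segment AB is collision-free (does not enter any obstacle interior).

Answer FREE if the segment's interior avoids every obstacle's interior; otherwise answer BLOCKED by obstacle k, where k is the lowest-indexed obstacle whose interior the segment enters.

Obstacle 1 [(13,1) (19,5) (24,10) (17,24)]:
  edge (13,1)–(19,5): crosses AB
  edge (19,5)–(24,10): clear
  edge (24,10)–(17,24): clear
  edge (17,24)–(13,1): crosses AB
  → BLOCKED
Obstacle 2 [(2,1) (8,4) (9,15) (4,23)]:
  edge (2,1)–(8,4): clear
  edge (8,4)–(9,15): clear
  edge (9,15)–(4,23): clear
  edge (4,23)–(2,1): clear
  midpoint (27/2,3) outside
  → clear

BLOCKED by obstacle 1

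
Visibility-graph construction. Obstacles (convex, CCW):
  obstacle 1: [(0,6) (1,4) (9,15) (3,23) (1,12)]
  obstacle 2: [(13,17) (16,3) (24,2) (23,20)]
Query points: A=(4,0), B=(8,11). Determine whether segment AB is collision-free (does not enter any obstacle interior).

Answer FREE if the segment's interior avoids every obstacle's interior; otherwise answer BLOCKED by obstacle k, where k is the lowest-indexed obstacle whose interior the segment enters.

FREE

Obstacle 1 [(0,6) (1,4) (9,15) (3,23) (1,12)]:
  edge (0,6)–(1,4): clear
  edge (1,4)–(9,15): clear
  edge (9,15)–(3,23): clear
  edge (3,23)–(1,12): clear
  edge (1,12)–(0,6): clear
  midpoint (6,11/2) outside
  → clear
Obstacle 2 [(13,17) (16,3) (24,2) (23,20)]:
  edge (13,17)–(16,3): clear
  edge (16,3)–(24,2): clear
  edge (24,2)–(23,20): clear
  edge (23,20)–(13,17): clear
  midpoint (6,11/2) outside
  → clear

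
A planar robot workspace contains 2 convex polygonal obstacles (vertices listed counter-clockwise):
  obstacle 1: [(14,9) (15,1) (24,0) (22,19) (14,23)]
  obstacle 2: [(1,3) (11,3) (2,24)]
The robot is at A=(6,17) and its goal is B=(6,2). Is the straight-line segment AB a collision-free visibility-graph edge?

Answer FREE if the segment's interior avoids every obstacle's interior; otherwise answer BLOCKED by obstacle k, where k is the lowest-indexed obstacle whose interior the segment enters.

BLOCKED by obstacle 2

Obstacle 1 [(14,9) (15,1) (24,0) (22,19) (14,23)]:
  edge (14,9)–(15,1): clear
  edge (15,1)–(24,0): clear
  edge (24,0)–(22,19): clear
  edge (22,19)–(14,23): clear
  edge (14,23)–(14,9): clear
  midpoint (6,19/2) outside
  → clear
Obstacle 2 [(1,3) (11,3) (2,24)]:
  edge (1,3)–(11,3): crosses AB
  edge (11,3)–(2,24): crosses AB
  edge (2,24)–(1,3): clear
  → BLOCKED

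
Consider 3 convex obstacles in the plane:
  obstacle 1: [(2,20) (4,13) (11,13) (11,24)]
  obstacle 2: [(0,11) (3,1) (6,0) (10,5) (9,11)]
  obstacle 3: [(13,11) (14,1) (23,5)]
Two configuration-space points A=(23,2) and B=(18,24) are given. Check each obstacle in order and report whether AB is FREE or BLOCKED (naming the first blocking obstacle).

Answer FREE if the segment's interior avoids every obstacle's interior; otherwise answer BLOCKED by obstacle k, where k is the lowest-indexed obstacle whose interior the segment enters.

BLOCKED by obstacle 3

Obstacle 1 [(2,20) (4,13) (11,13) (11,24)]:
  edge (2,20)–(4,13): clear
  edge (4,13)–(11,13): clear
  edge (11,13)–(11,24): clear
  edge (11,24)–(2,20): clear
  midpoint (41/2,13) outside
  → clear
Obstacle 2 [(0,11) (3,1) (6,0) (10,5) (9,11)]:
  edge (0,11)–(3,1): clear
  edge (3,1)–(6,0): clear
  edge (6,0)–(10,5): clear
  edge (10,5)–(9,11): clear
  edge (9,11)–(0,11): clear
  midpoint (41/2,13) outside
  → clear
Obstacle 3 [(13,11) (14,1) (23,5)]:
  edge (13,11)–(14,1): clear
  edge (14,1)–(23,5): crosses AB
  edge (23,5)–(13,11): crosses AB
  → BLOCKED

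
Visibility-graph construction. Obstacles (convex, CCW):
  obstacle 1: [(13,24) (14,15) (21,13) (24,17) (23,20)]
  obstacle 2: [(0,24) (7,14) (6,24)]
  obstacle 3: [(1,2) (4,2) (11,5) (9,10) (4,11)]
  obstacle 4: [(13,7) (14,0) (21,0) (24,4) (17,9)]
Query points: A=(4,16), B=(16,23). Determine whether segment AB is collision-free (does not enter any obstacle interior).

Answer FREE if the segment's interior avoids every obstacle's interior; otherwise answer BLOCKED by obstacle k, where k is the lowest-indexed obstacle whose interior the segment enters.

Obstacle 1 [(13,24) (14,15) (21,13) (24,17) (23,20)]:
  edge (13,24)–(14,15): crosses AB
  edge (14,15)–(21,13): clear
  edge (21,13)–(24,17): clear
  edge (24,17)–(23,20): clear
  edge (23,20)–(13,24): crosses AB
  → BLOCKED
Obstacle 2 [(0,24) (7,14) (6,24)]:
  edge (0,24)–(7,14): crosses AB
  edge (7,14)–(6,24): crosses AB
  edge (6,24)–(0,24): clear
  → BLOCKED
Obstacle 3 [(1,2) (4,2) (11,5) (9,10) (4,11)]:
  edge (1,2)–(4,2): clear
  edge (4,2)–(11,5): clear
  edge (11,5)–(9,10): clear
  edge (9,10)–(4,11): clear
  edge (4,11)–(1,2): clear
  midpoint (10,39/2) outside
  → clear
Obstacle 4 [(13,7) (14,0) (21,0) (24,4) (17,9)]:
  edge (13,7)–(14,0): clear
  edge (14,0)–(21,0): clear
  edge (21,0)–(24,4): clear
  edge (24,4)–(17,9): clear
  edge (17,9)–(13,7): clear
  midpoint (10,39/2) outside
  → clear

BLOCKED by obstacle 1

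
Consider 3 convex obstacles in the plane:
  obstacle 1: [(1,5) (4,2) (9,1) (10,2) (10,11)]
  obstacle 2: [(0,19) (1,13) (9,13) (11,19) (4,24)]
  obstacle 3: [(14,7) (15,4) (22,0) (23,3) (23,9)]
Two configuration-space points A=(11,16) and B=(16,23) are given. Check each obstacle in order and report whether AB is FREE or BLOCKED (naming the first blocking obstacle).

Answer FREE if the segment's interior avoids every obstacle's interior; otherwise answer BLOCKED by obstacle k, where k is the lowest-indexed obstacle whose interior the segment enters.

FREE

Obstacle 1 [(1,5) (4,2) (9,1) (10,2) (10,11)]:
  edge (1,5)–(4,2): clear
  edge (4,2)–(9,1): clear
  edge (9,1)–(10,2): clear
  edge (10,2)–(10,11): clear
  edge (10,11)–(1,5): clear
  midpoint (27/2,39/2) outside
  → clear
Obstacle 2 [(0,19) (1,13) (9,13) (11,19) (4,24)]:
  edge (0,19)–(1,13): clear
  edge (1,13)–(9,13): clear
  edge (9,13)–(11,19): clear
  edge (11,19)–(4,24): clear
  edge (4,24)–(0,19): clear
  midpoint (27/2,39/2) outside
  → clear
Obstacle 3 [(14,7) (15,4) (22,0) (23,3) (23,9)]:
  edge (14,7)–(15,4): clear
  edge (15,4)–(22,0): clear
  edge (22,0)–(23,3): clear
  edge (23,3)–(23,9): clear
  edge (23,9)–(14,7): clear
  midpoint (27/2,39/2) outside
  → clear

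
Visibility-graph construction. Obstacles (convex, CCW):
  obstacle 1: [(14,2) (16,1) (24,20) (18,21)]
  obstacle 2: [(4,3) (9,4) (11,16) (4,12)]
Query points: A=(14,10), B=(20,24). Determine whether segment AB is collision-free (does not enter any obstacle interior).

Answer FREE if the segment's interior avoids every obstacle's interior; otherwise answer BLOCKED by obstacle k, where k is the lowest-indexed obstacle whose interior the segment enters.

Obstacle 1 [(14,2) (16,1) (24,20) (18,21)]:
  edge (14,2)–(16,1): clear
  edge (16,1)–(24,20): clear
  edge (24,20)–(18,21): crosses AB
  edge (18,21)–(14,2): crosses AB
  → BLOCKED
Obstacle 2 [(4,3) (9,4) (11,16) (4,12)]:
  edge (4,3)–(9,4): clear
  edge (9,4)–(11,16): clear
  edge (11,16)–(4,12): clear
  edge (4,12)–(4,3): clear
  midpoint (17,17) outside
  → clear

BLOCKED by obstacle 1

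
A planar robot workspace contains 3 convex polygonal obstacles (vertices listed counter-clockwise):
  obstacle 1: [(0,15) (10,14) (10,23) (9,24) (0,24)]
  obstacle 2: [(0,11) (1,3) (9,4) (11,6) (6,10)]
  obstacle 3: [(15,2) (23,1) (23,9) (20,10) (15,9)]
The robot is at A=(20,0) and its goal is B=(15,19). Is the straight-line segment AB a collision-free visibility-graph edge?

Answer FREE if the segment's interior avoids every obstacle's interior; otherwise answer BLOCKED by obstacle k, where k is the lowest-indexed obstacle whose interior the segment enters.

BLOCKED by obstacle 3

Obstacle 1 [(0,15) (10,14) (10,23) (9,24) (0,24)]:
  edge (0,15)–(10,14): clear
  edge (10,14)–(10,23): clear
  edge (10,23)–(9,24): clear
  edge (9,24)–(0,24): clear
  edge (0,24)–(0,15): clear
  midpoint (35/2,19/2) outside
  → clear
Obstacle 2 [(0,11) (1,3) (9,4) (11,6) (6,10)]:
  edge (0,11)–(1,3): clear
  edge (1,3)–(9,4): clear
  edge (9,4)–(11,6): clear
  edge (11,6)–(6,10): clear
  edge (6,10)–(0,11): clear
  midpoint (35/2,19/2) outside
  → clear
Obstacle 3 [(15,2) (23,1) (23,9) (20,10) (15,9)]:
  edge (15,2)–(23,1): crosses AB
  edge (23,1)–(23,9): clear
  edge (23,9)–(20,10): clear
  edge (20,10)–(15,9): crosses AB
  edge (15,9)–(15,2): clear
  → BLOCKED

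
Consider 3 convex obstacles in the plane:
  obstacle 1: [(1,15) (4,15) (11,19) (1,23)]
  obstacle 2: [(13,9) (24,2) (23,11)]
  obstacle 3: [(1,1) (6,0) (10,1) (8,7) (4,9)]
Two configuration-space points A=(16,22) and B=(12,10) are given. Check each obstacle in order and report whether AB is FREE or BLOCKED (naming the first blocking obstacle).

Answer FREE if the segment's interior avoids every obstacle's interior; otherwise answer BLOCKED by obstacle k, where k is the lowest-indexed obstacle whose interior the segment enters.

Obstacle 1 [(1,15) (4,15) (11,19) (1,23)]:
  edge (1,15)–(4,15): clear
  edge (4,15)–(11,19): clear
  edge (11,19)–(1,23): clear
  edge (1,23)–(1,15): clear
  midpoint (14,16) outside
  → clear
Obstacle 2 [(13,9) (24,2) (23,11)]:
  edge (13,9)–(24,2): clear
  edge (24,2)–(23,11): clear
  edge (23,11)–(13,9): clear
  midpoint (14,16) outside
  → clear
Obstacle 3 [(1,1) (6,0) (10,1) (8,7) (4,9)]:
  edge (1,1)–(6,0): clear
  edge (6,0)–(10,1): clear
  edge (10,1)–(8,7): clear
  edge (8,7)–(4,9): clear
  edge (4,9)–(1,1): clear
  midpoint (14,16) outside
  → clear

FREE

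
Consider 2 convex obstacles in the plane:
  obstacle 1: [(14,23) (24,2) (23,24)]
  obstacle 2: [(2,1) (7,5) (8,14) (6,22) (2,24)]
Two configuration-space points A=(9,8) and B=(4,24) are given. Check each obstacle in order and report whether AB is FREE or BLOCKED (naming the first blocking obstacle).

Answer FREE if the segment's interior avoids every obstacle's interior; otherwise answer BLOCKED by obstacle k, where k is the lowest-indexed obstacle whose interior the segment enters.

Obstacle 1 [(14,23) (24,2) (23,24)]:
  edge (14,23)–(24,2): clear
  edge (24,2)–(23,24): clear
  edge (23,24)–(14,23): clear
  midpoint (13/2,16) outside
  → clear
Obstacle 2 [(2,1) (7,5) (8,14) (6,22) (2,24)]:
  edge (2,1)–(7,5): clear
  edge (7,5)–(8,14): crosses AB
  edge (8,14)–(6,22): clear
  edge (6,22)–(2,24): crosses AB
  edge (2,24)–(2,1): clear
  → BLOCKED

BLOCKED by obstacle 2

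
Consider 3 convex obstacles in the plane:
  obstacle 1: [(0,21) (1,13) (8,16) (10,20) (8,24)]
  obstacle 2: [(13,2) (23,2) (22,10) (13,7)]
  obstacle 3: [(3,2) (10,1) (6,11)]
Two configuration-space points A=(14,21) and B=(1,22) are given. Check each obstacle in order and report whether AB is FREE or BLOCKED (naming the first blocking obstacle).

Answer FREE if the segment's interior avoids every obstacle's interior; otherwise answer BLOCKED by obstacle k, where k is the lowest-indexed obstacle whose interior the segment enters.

Obstacle 1 [(0,21) (1,13) (8,16) (10,20) (8,24)]:
  edge (0,21)–(1,13): clear
  edge (1,13)–(8,16): clear
  edge (8,16)–(10,20): clear
  edge (10,20)–(8,24): crosses AB
  edge (8,24)–(0,21): crosses AB
  → BLOCKED
Obstacle 2 [(13,2) (23,2) (22,10) (13,7)]:
  edge (13,2)–(23,2): clear
  edge (23,2)–(22,10): clear
  edge (22,10)–(13,7): clear
  edge (13,7)–(13,2): clear
  midpoint (15/2,43/2) outside
  → clear
Obstacle 3 [(3,2) (10,1) (6,11)]:
  edge (3,2)–(10,1): clear
  edge (10,1)–(6,11): clear
  edge (6,11)–(3,2): clear
  midpoint (15/2,43/2) outside
  → clear

BLOCKED by obstacle 1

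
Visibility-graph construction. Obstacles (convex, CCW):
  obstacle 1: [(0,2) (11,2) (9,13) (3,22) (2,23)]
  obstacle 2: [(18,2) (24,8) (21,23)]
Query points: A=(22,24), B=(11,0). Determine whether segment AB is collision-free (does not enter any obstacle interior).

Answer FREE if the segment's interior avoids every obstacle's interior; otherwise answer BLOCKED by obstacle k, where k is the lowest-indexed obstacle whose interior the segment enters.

BLOCKED by obstacle 2

Obstacle 1 [(0,2) (11,2) (9,13) (3,22) (2,23)]:
  edge (0,2)–(11,2): clear
  edge (11,2)–(9,13): clear
  edge (9,13)–(3,22): clear
  edge (3,22)–(2,23): clear
  edge (2,23)–(0,2): clear
  midpoint (33/2,12) outside
  → clear
Obstacle 2 [(18,2) (24,8) (21,23)]:
  edge (18,2)–(24,8): clear
  edge (24,8)–(21,23): crosses AB
  edge (21,23)–(18,2): crosses AB
  → BLOCKED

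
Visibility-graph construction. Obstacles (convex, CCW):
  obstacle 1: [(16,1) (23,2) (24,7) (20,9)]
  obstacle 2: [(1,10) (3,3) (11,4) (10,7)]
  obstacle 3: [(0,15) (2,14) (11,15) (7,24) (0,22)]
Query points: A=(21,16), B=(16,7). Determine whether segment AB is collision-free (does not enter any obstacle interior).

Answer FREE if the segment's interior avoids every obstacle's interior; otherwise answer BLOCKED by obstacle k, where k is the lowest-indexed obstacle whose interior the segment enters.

FREE

Obstacle 1 [(16,1) (23,2) (24,7) (20,9)]:
  edge (16,1)–(23,2): clear
  edge (23,2)–(24,7): clear
  edge (24,7)–(20,9): clear
  edge (20,9)–(16,1): clear
  midpoint (37/2,23/2) outside
  → clear
Obstacle 2 [(1,10) (3,3) (11,4) (10,7)]:
  edge (1,10)–(3,3): clear
  edge (3,3)–(11,4): clear
  edge (11,4)–(10,7): clear
  edge (10,7)–(1,10): clear
  midpoint (37/2,23/2) outside
  → clear
Obstacle 3 [(0,15) (2,14) (11,15) (7,24) (0,22)]:
  edge (0,15)–(2,14): clear
  edge (2,14)–(11,15): clear
  edge (11,15)–(7,24): clear
  edge (7,24)–(0,22): clear
  edge (0,22)–(0,15): clear
  midpoint (37/2,23/2) outside
  → clear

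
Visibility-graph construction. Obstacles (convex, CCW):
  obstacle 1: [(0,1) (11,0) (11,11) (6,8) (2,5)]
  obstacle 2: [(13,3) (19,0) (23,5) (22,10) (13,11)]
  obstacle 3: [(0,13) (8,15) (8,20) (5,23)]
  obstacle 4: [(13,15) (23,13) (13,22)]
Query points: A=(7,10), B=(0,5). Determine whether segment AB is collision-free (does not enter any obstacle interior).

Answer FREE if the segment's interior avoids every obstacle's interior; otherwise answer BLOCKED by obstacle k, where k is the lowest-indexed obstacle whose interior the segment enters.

Obstacle 1 [(0,1) (11,0) (11,11) (6,8) (2,5)]:
  edge (0,1)–(11,0): clear
  edge (11,0)–(11,11): clear
  edge (11,11)–(6,8): clear
  edge (6,8)–(2,5): clear
  edge (2,5)–(0,1): clear
  midpoint (7/2,15/2) outside
  → clear
Obstacle 2 [(13,3) (19,0) (23,5) (22,10) (13,11)]:
  edge (13,3)–(19,0): clear
  edge (19,0)–(23,5): clear
  edge (23,5)–(22,10): clear
  edge (22,10)–(13,11): clear
  edge (13,11)–(13,3): clear
  midpoint (7/2,15/2) outside
  → clear
Obstacle 3 [(0,13) (8,15) (8,20) (5,23)]:
  edge (0,13)–(8,15): clear
  edge (8,15)–(8,20): clear
  edge (8,20)–(5,23): clear
  edge (5,23)–(0,13): clear
  midpoint (7/2,15/2) outside
  → clear
Obstacle 4 [(13,15) (23,13) (13,22)]:
  edge (13,15)–(23,13): clear
  edge (23,13)–(13,22): clear
  edge (13,22)–(13,15): clear
  midpoint (7/2,15/2) outside
  → clear

FREE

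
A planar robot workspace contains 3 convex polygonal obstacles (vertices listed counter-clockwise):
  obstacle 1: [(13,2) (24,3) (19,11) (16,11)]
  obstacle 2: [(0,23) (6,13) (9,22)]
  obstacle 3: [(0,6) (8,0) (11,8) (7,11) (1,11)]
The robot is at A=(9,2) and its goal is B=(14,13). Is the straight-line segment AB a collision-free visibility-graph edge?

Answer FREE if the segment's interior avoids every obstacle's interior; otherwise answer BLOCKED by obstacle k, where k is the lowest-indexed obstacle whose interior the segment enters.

FREE

Obstacle 1 [(13,2) (24,3) (19,11) (16,11)]:
  edge (13,2)–(24,3): clear
  edge (24,3)–(19,11): clear
  edge (19,11)–(16,11): clear
  edge (16,11)–(13,2): clear
  midpoint (23/2,15/2) outside
  → clear
Obstacle 2 [(0,23) (6,13) (9,22)]:
  edge (0,23)–(6,13): clear
  edge (6,13)–(9,22): clear
  edge (9,22)–(0,23): clear
  midpoint (23/2,15/2) outside
  → clear
Obstacle 3 [(0,6) (8,0) (11,8) (7,11) (1,11)]:
  edge (0,6)–(8,0): clear
  edge (8,0)–(11,8): clear
  edge (11,8)–(7,11): clear
  edge (7,11)–(1,11): clear
  edge (1,11)–(0,6): clear
  midpoint (23/2,15/2) outside
  → clear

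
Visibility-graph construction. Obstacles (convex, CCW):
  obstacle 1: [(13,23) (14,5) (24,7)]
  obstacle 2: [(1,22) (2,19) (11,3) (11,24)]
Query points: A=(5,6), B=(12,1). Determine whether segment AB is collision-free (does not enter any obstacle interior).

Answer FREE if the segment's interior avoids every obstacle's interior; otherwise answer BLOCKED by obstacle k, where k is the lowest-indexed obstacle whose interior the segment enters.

FREE

Obstacle 1 [(13,23) (14,5) (24,7)]:
  edge (13,23)–(14,5): clear
  edge (14,5)–(24,7): clear
  edge (24,7)–(13,23): clear
  midpoint (17/2,7/2) outside
  → clear
Obstacle 2 [(1,22) (2,19) (11,3) (11,24)]:
  edge (1,22)–(2,19): clear
  edge (2,19)–(11,3): clear
  edge (11,3)–(11,24): clear
  edge (11,24)–(1,22): clear
  midpoint (17/2,7/2) outside
  → clear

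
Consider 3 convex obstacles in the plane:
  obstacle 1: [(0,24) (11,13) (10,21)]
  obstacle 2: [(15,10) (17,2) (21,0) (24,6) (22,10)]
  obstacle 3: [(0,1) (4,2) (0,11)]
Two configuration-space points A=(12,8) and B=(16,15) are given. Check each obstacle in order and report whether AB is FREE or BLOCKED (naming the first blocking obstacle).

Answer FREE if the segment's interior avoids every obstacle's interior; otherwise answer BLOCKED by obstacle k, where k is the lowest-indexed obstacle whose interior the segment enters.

FREE

Obstacle 1 [(0,24) (11,13) (10,21)]:
  edge (0,24)–(11,13): clear
  edge (11,13)–(10,21): clear
  edge (10,21)–(0,24): clear
  midpoint (14,23/2) outside
  → clear
Obstacle 2 [(15,10) (17,2) (21,0) (24,6) (22,10)]:
  edge (15,10)–(17,2): clear
  edge (17,2)–(21,0): clear
  edge (21,0)–(24,6): clear
  edge (24,6)–(22,10): clear
  edge (22,10)–(15,10): clear
  midpoint (14,23/2) outside
  → clear
Obstacle 3 [(0,1) (4,2) (0,11)]:
  edge (0,1)–(4,2): clear
  edge (4,2)–(0,11): clear
  edge (0,11)–(0,1): clear
  midpoint (14,23/2) outside
  → clear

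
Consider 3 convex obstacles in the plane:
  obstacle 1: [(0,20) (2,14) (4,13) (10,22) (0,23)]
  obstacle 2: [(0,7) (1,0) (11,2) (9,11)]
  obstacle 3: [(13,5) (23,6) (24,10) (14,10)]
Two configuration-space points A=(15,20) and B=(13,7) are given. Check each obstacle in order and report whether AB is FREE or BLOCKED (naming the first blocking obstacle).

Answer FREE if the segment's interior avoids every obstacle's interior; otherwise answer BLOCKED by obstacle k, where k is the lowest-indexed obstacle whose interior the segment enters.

FREE

Obstacle 1 [(0,20) (2,14) (4,13) (10,22) (0,23)]:
  edge (0,20)–(2,14): clear
  edge (2,14)–(4,13): clear
  edge (4,13)–(10,22): clear
  edge (10,22)–(0,23): clear
  edge (0,23)–(0,20): clear
  midpoint (14,27/2) outside
  → clear
Obstacle 2 [(0,7) (1,0) (11,2) (9,11)]:
  edge (0,7)–(1,0): clear
  edge (1,0)–(11,2): clear
  edge (11,2)–(9,11): clear
  edge (9,11)–(0,7): clear
  midpoint (14,27/2) outside
  → clear
Obstacle 3 [(13,5) (23,6) (24,10) (14,10)]:
  edge (13,5)–(23,6): clear
  edge (23,6)–(24,10): clear
  edge (24,10)–(14,10): clear
  edge (14,10)–(13,5): clear
  midpoint (14,27/2) outside
  → clear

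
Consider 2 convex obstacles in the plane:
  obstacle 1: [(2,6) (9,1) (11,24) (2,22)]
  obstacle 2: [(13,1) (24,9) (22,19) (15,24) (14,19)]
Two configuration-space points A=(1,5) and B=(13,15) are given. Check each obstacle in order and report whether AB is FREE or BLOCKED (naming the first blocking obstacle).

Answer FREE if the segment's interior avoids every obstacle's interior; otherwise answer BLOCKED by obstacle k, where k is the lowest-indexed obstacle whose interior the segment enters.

BLOCKED by obstacle 1

Obstacle 1 [(2,6) (9,1) (11,24) (2,22)]:
  edge (2,6)–(9,1): crosses AB
  edge (9,1)–(11,24): crosses AB
  edge (11,24)–(2,22): clear
  edge (2,22)–(2,6): clear
  → BLOCKED
Obstacle 2 [(13,1) (24,9) (22,19) (15,24) (14,19)]:
  edge (13,1)–(24,9): clear
  edge (24,9)–(22,19): clear
  edge (22,19)–(15,24): clear
  edge (15,24)–(14,19): clear
  edge (14,19)–(13,1): clear
  midpoint (7,10) outside
  → clear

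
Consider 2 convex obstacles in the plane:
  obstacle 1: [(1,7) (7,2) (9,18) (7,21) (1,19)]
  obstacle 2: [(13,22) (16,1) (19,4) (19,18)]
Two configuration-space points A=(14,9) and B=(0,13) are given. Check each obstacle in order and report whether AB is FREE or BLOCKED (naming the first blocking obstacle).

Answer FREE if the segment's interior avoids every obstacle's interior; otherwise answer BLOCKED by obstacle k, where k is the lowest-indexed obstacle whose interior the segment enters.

BLOCKED by obstacle 1

Obstacle 1 [(1,7) (7,2) (9,18) (7,21) (1,19)]:
  edge (1,7)–(7,2): clear
  edge (7,2)–(9,18): crosses AB
  edge (9,18)–(7,21): clear
  edge (7,21)–(1,19): clear
  edge (1,19)–(1,7): crosses AB
  → BLOCKED
Obstacle 2 [(13,22) (16,1) (19,4) (19,18)]:
  edge (13,22)–(16,1): clear
  edge (16,1)–(19,4): clear
  edge (19,4)–(19,18): clear
  edge (19,18)–(13,22): clear
  midpoint (7,11) outside
  → clear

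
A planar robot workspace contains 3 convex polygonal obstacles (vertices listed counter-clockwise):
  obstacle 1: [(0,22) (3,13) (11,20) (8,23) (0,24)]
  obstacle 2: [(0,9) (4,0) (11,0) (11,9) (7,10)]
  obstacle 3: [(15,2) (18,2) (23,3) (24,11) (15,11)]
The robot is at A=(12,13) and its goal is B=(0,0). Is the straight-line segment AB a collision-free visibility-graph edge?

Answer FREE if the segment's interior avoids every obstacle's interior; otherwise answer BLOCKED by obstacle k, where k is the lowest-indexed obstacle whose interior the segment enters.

Obstacle 1 [(0,22) (3,13) (11,20) (8,23) (0,24)]:
  edge (0,22)–(3,13): clear
  edge (3,13)–(11,20): clear
  edge (11,20)–(8,23): clear
  edge (8,23)–(0,24): clear
  edge (0,24)–(0,22): clear
  midpoint (6,13/2) outside
  → clear
Obstacle 2 [(0,9) (4,0) (11,0) (11,9) (7,10)]:
  edge (0,9)–(4,0): crosses AB
  edge (4,0)–(11,0): clear
  edge (11,0)–(11,9): clear
  edge (11,9)–(7,10): crosses AB
  edge (7,10)–(0,9): clear
  → BLOCKED
Obstacle 3 [(15,2) (18,2) (23,3) (24,11) (15,11)]:
  edge (15,2)–(18,2): clear
  edge (18,2)–(23,3): clear
  edge (23,3)–(24,11): clear
  edge (24,11)–(15,11): clear
  edge (15,11)–(15,2): clear
  midpoint (6,13/2) outside
  → clear

BLOCKED by obstacle 2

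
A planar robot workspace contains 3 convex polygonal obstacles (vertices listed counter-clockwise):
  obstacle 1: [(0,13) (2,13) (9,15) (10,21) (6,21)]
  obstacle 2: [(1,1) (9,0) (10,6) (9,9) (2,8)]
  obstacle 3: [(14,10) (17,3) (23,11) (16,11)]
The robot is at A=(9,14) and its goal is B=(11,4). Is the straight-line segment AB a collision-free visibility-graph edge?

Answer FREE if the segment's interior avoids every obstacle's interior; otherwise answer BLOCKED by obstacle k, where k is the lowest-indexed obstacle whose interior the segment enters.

FREE

Obstacle 1 [(0,13) (2,13) (9,15) (10,21) (6,21)]:
  edge (0,13)–(2,13): clear
  edge (2,13)–(9,15): clear
  edge (9,15)–(10,21): clear
  edge (10,21)–(6,21): clear
  edge (6,21)–(0,13): clear
  midpoint (10,9) outside
  → clear
Obstacle 2 [(1,1) (9,0) (10,6) (9,9) (2,8)]:
  edge (1,1)–(9,0): clear
  edge (9,0)–(10,6): clear
  edge (10,6)–(9,9): clear
  edge (9,9)–(2,8): clear
  edge (2,8)–(1,1): clear
  midpoint (10,9) outside
  → clear
Obstacle 3 [(14,10) (17,3) (23,11) (16,11)]:
  edge (14,10)–(17,3): clear
  edge (17,3)–(23,11): clear
  edge (23,11)–(16,11): clear
  edge (16,11)–(14,10): clear
  midpoint (10,9) outside
  → clear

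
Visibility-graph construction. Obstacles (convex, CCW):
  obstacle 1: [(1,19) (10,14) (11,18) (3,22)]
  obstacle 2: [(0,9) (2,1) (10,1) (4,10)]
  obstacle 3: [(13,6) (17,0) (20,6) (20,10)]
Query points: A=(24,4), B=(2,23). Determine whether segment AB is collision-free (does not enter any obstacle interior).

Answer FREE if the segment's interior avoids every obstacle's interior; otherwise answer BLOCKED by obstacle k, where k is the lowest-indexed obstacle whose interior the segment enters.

Obstacle 1 [(1,19) (10,14) (11,18) (3,22)]:
  edge (1,19)–(10,14): clear
  edge (10,14)–(11,18): crosses AB
  edge (11,18)–(3,22): crosses AB
  edge (3,22)–(1,19): clear
  → BLOCKED
Obstacle 2 [(0,9) (2,1) (10,1) (4,10)]:
  edge (0,9)–(2,1): clear
  edge (2,1)–(10,1): clear
  edge (10,1)–(4,10): clear
  edge (4,10)–(0,9): clear
  midpoint (13,27/2) outside
  → clear
Obstacle 3 [(13,6) (17,0) (20,6) (20,10)]:
  edge (13,6)–(17,0): clear
  edge (17,0)–(20,6): clear
  edge (20,6)–(20,10): crosses AB
  edge (20,10)–(13,6): crosses AB
  → BLOCKED

BLOCKED by obstacle 1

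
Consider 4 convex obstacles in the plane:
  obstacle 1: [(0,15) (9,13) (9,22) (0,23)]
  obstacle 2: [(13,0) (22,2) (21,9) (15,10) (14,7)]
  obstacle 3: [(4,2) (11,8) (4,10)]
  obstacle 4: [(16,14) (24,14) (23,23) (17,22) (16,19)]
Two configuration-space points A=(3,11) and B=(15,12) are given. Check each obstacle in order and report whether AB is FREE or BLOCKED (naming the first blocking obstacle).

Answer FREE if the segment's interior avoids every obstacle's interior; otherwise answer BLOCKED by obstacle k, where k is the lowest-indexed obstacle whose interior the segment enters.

FREE

Obstacle 1 [(0,15) (9,13) (9,22) (0,23)]:
  edge (0,15)–(9,13): clear
  edge (9,13)–(9,22): clear
  edge (9,22)–(0,23): clear
  edge (0,23)–(0,15): clear
  midpoint (9,23/2) outside
  → clear
Obstacle 2 [(13,0) (22,2) (21,9) (15,10) (14,7)]:
  edge (13,0)–(22,2): clear
  edge (22,2)–(21,9): clear
  edge (21,9)–(15,10): clear
  edge (15,10)–(14,7): clear
  edge (14,7)–(13,0): clear
  midpoint (9,23/2) outside
  → clear
Obstacle 3 [(4,2) (11,8) (4,10)]:
  edge (4,2)–(11,8): clear
  edge (11,8)–(4,10): clear
  edge (4,10)–(4,2): clear
  midpoint (9,23/2) outside
  → clear
Obstacle 4 [(16,14) (24,14) (23,23) (17,22) (16,19)]:
  edge (16,14)–(24,14): clear
  edge (24,14)–(23,23): clear
  edge (23,23)–(17,22): clear
  edge (17,22)–(16,19): clear
  edge (16,19)–(16,14): clear
  midpoint (9,23/2) outside
  → clear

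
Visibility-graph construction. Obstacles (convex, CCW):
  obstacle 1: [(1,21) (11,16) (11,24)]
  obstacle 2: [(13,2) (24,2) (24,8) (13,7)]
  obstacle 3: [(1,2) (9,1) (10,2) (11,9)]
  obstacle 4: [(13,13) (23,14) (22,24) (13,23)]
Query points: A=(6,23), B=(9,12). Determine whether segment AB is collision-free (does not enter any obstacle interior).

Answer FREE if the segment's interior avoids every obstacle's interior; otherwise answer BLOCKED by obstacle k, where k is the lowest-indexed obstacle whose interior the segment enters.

Obstacle 1 [(1,21) (11,16) (11,24)]:
  edge (1,21)–(11,16): crosses AB
  edge (11,16)–(11,24): clear
  edge (11,24)–(1,21): crosses AB
  → BLOCKED
Obstacle 2 [(13,2) (24,2) (24,8) (13,7)]:
  edge (13,2)–(24,2): clear
  edge (24,2)–(24,8): clear
  edge (24,8)–(13,7): clear
  edge (13,7)–(13,2): clear
  midpoint (15/2,35/2) outside
  → clear
Obstacle 3 [(1,2) (9,1) (10,2) (11,9)]:
  edge (1,2)–(9,1): clear
  edge (9,1)–(10,2): clear
  edge (10,2)–(11,9): clear
  edge (11,9)–(1,2): clear
  midpoint (15/2,35/2) outside
  → clear
Obstacle 4 [(13,13) (23,14) (22,24) (13,23)]:
  edge (13,13)–(23,14): clear
  edge (23,14)–(22,24): clear
  edge (22,24)–(13,23): clear
  edge (13,23)–(13,13): clear
  midpoint (15/2,35/2) outside
  → clear

BLOCKED by obstacle 1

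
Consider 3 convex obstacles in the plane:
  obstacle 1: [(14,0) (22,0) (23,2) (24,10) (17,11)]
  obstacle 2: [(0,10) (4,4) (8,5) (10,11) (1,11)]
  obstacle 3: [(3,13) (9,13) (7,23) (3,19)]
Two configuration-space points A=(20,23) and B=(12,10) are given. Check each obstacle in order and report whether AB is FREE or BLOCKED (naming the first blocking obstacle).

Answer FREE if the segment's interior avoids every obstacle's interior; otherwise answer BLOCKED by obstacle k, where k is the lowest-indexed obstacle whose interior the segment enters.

Obstacle 1 [(14,0) (22,0) (23,2) (24,10) (17,11)]:
  edge (14,0)–(22,0): clear
  edge (22,0)–(23,2): clear
  edge (23,2)–(24,10): clear
  edge (24,10)–(17,11): clear
  edge (17,11)–(14,0): clear
  midpoint (16,33/2) outside
  → clear
Obstacle 2 [(0,10) (4,4) (8,5) (10,11) (1,11)]:
  edge (0,10)–(4,4): clear
  edge (4,4)–(8,5): clear
  edge (8,5)–(10,11): clear
  edge (10,11)–(1,11): clear
  edge (1,11)–(0,10): clear
  midpoint (16,33/2) outside
  → clear
Obstacle 3 [(3,13) (9,13) (7,23) (3,19)]:
  edge (3,13)–(9,13): clear
  edge (9,13)–(7,23): clear
  edge (7,23)–(3,19): clear
  edge (3,19)–(3,13): clear
  midpoint (16,33/2) outside
  → clear

FREE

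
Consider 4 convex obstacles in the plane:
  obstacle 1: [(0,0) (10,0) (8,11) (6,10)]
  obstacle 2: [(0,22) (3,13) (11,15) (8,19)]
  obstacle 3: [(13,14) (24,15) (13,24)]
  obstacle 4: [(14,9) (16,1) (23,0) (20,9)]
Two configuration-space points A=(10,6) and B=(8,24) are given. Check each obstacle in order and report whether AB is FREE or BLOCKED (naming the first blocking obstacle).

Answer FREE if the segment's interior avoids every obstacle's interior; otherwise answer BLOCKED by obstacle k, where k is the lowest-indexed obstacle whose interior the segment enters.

BLOCKED by obstacle 2

Obstacle 1 [(0,0) (10,0) (8,11) (6,10)]:
  edge (0,0)–(10,0): clear
  edge (10,0)–(8,11): clear
  edge (8,11)–(6,10): clear
  edge (6,10)–(0,0): clear
  midpoint (9,15) outside
  → clear
Obstacle 2 [(0,22) (3,13) (11,15) (8,19)]:
  edge (0,22)–(3,13): clear
  edge (3,13)–(11,15): crosses AB
  edge (11,15)–(8,19): crosses AB
  edge (8,19)–(0,22): clear
  → BLOCKED
Obstacle 3 [(13,14) (24,15) (13,24)]:
  edge (13,14)–(24,15): clear
  edge (24,15)–(13,24): clear
  edge (13,24)–(13,14): clear
  midpoint (9,15) outside
  → clear
Obstacle 4 [(14,9) (16,1) (23,0) (20,9)]:
  edge (14,9)–(16,1): clear
  edge (16,1)–(23,0): clear
  edge (23,0)–(20,9): clear
  edge (20,9)–(14,9): clear
  midpoint (9,15) outside
  → clear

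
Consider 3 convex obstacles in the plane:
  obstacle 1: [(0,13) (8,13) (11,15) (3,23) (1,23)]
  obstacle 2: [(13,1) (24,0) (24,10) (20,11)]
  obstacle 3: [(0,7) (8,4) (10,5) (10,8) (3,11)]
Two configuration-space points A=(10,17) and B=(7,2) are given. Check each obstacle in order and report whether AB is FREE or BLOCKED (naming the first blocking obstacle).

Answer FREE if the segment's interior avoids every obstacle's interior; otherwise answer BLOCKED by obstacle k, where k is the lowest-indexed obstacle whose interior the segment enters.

Obstacle 1 [(0,13) (8,13) (11,15) (3,23) (1,23)]:
  edge (0,13)–(8,13): clear
  edge (8,13)–(11,15): crosses AB
  edge (11,15)–(3,23): crosses AB
  edge (3,23)–(1,23): clear
  edge (1,23)–(0,13): clear
  → BLOCKED
Obstacle 2 [(13,1) (24,0) (24,10) (20,11)]:
  edge (13,1)–(24,0): clear
  edge (24,0)–(24,10): clear
  edge (24,10)–(20,11): clear
  edge (20,11)–(13,1): clear
  midpoint (17/2,19/2) outside
  → clear
Obstacle 3 [(0,7) (8,4) (10,5) (10,8) (3,11)]:
  edge (0,7)–(8,4): crosses AB
  edge (8,4)–(10,5): clear
  edge (10,5)–(10,8): clear
  edge (10,8)–(3,11): crosses AB
  edge (3,11)–(0,7): clear
  → BLOCKED

BLOCKED by obstacle 1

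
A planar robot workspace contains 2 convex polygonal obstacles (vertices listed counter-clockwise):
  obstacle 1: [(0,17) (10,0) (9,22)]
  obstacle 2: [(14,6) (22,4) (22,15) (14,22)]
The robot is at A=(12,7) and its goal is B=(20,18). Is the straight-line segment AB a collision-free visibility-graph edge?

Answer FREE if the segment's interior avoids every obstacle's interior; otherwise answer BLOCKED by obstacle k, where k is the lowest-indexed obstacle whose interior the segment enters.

BLOCKED by obstacle 2

Obstacle 1 [(0,17) (10,0) (9,22)]:
  edge (0,17)–(10,0): clear
  edge (10,0)–(9,22): clear
  edge (9,22)–(0,17): clear
  midpoint (16,25/2) outside
  → clear
Obstacle 2 [(14,6) (22,4) (22,15) (14,22)]:
  edge (14,6)–(22,4): clear
  edge (22,4)–(22,15): clear
  edge (22,15)–(14,22): crosses AB
  edge (14,22)–(14,6): crosses AB
  → BLOCKED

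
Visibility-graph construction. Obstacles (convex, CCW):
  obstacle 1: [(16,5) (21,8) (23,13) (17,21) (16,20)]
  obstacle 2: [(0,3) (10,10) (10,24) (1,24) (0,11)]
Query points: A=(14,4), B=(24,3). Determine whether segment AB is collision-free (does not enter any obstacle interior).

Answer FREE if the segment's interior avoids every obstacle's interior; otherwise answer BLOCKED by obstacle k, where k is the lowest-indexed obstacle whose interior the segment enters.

FREE

Obstacle 1 [(16,5) (21,8) (23,13) (17,21) (16,20)]:
  edge (16,5)–(21,8): clear
  edge (21,8)–(23,13): clear
  edge (23,13)–(17,21): clear
  edge (17,21)–(16,20): clear
  edge (16,20)–(16,5): clear
  midpoint (19,7/2) outside
  → clear
Obstacle 2 [(0,3) (10,10) (10,24) (1,24) (0,11)]:
  edge (0,3)–(10,10): clear
  edge (10,10)–(10,24): clear
  edge (10,24)–(1,24): clear
  edge (1,24)–(0,11): clear
  edge (0,11)–(0,3): clear
  midpoint (19,7/2) outside
  → clear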